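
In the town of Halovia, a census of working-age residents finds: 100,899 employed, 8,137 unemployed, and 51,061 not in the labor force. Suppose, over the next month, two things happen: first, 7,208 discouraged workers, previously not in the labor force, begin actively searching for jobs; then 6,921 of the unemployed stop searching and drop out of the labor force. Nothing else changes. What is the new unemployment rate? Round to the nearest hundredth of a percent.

New unemployment rate ≈ 7.71%.

Initially, labor force = 100,899 + 8,137 = 109,036, so u = 8,137/109,036 = 7.46%.
After the first change, unemployed and labor force both rise by 7,208 → E = 100,899, U = 15,345, labor force = 116,244.
After the second change, unemployed and labor force both fall by 6,921 → E = 100,899, U = 8,424, labor force = 109,323.
New unemployment rate = 8,424 / 109,323 = 7.71%.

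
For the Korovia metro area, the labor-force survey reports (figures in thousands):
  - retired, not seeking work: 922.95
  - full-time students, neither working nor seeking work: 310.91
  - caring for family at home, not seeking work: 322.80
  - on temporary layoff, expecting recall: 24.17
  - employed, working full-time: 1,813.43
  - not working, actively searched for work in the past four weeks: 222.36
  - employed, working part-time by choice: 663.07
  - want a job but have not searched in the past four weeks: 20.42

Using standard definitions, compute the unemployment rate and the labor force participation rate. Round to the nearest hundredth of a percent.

Unemployment rate ≈ 9.05%; labor force participation rate ≈ 63.32%.

Employed = 1,813.43 + 663.07 = 2,476.50 thousand.
Unemployed = 24.17 + 222.36 = 246.53 thousand (jobless and actively searching, or on temporary layoff).
Labor force = 2,476.50 + 246.53 = 2,723.03 thousand.
Not in labor force = 922.95 + 310.91 + 322.80 + 20.42 = 1,577.08 thousand (those not working and not actively searching are outside the labor force — including those who want a job but have given up searching).
Civilian working-age population = 2,723.03 + 1,577.08 = 4,300.11 thousand.
Unemployment rate = 246.53 / 2,723.03 = 9.05%.
Labor force participation rate = 2,723.03 / 4,300.11 = 63.32%.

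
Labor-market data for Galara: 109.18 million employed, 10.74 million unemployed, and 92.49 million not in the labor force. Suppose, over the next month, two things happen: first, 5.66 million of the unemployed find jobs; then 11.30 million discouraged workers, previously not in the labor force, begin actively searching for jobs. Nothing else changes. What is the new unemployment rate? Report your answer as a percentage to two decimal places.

New unemployment rate ≈ 12.48%.

Initially, labor force = 109.18 + 10.74 = 119.92 million, so u = 10.74/119.92 = 8.96%.
After the first change, unemployed falls and employed rises by 5.66; labor force unchanged → E = 114.84, U = 5.08, labor force = 119.92 million.
After the second change, unemployed and labor force both rise by 11.30 → E = 114.84, U = 16.38, labor force = 131.22 million.
New unemployment rate = 16.38 / 131.22 = 12.48%.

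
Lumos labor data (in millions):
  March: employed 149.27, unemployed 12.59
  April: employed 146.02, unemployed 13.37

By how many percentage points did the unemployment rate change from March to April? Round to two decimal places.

March: labor force = 149.27 + 12.59 = 161.86; u = 12.59/161.86 = 7.78%.
April: labor force = 146.02 + 13.37 = 159.39; u = 13.37/159.39 = 8.39%.
Change = 8.39% − 7.78% = +0.61 pp.

The unemployment rate changed by +0.61 percentage points.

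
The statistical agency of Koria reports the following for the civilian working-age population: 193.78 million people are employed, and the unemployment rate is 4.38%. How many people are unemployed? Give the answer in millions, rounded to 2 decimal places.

About 8.88 million are unemployed.

Let U be the number unemployed. The labor force is E + U, and U/(E+U) = 0.0438.
So U = 0.0438 × 193.78 / (1 − 0.0438) = 8.4876 / 0.9562 ≈ 8.88 million.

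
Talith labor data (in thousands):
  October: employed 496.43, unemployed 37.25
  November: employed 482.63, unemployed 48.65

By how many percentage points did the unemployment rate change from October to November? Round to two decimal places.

The unemployment rate changed by +2.18 percentage points.

October: labor force = 496.43 + 37.25 = 533.68; u = 37.25/533.68 = 6.98%.
November: labor force = 482.63 + 48.65 = 531.28; u = 48.65/531.28 = 9.16%.
Change = 9.16% − 6.98% = +2.18 pp.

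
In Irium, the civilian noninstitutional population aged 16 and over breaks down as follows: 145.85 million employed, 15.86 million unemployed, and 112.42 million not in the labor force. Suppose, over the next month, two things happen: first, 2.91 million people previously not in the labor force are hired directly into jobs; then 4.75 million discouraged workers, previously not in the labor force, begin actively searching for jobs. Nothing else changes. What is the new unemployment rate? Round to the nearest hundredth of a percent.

Initially, labor force = 145.85 + 15.86 = 161.71 million, so u = 15.86/161.71 = 9.81%.
After the first change, employed and labor force both rise by 2.91; unemployed unchanged → E = 148.76, U = 15.86, labor force = 164.62 million.
After the second change, unemployed and labor force both rise by 4.75 → E = 148.76, U = 20.61, labor force = 169.37 million.
New unemployment rate = 20.61 / 169.37 = 12.17%.

New unemployment rate ≈ 12.17%.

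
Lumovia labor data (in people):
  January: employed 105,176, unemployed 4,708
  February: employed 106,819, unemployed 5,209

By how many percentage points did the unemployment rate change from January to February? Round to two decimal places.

January: labor force = 105,176 + 4,708 = 109,884; u = 4,708/109,884 = 4.28%.
February: labor force = 106,819 + 5,209 = 112,028; u = 5,209/112,028 = 4.65%.
Change = 4.65% − 4.28% = +0.37 pp.

The unemployment rate changed by +0.37 percentage points.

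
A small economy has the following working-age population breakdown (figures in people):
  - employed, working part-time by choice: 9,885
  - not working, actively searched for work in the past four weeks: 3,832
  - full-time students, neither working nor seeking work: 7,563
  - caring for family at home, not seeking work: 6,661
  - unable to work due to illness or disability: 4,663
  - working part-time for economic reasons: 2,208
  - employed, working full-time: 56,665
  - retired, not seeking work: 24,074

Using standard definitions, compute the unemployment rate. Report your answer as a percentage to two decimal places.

Unemployment rate ≈ 5.28%.

Employed = 9,885 + 2,208 + 56,665 = 68,758 (anyone who worked, including part-time for economic reasons, counts as employed).
Unemployed = 3,832.
Labor force = 68,758 + 3,832 = 72,590.
Unemployment rate = 3,832 / 72,590 = 5.28%.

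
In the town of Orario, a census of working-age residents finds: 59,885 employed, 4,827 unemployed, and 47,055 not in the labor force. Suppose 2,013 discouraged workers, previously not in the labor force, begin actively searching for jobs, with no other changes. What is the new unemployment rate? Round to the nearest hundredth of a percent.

Initially, labor force = 59,885 + 4,827 = 64,712, so u = 4,827/64,712 = 7.46%.
After the change, unemployed and labor force both rise by 2,013 → E = 59,885, U = 6,840, labor force = 66,725.
New unemployment rate = 6,840 / 66,725 = 10.25%.

New unemployment rate ≈ 10.25%.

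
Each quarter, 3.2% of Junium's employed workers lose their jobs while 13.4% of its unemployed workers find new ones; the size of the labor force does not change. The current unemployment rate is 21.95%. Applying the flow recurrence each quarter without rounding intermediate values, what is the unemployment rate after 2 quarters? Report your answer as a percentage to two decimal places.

Unemployment rate after two quarters ≈ 21.14%.

With a fixed labor force, u_{t+1} = u_t + s·(1−u_t) − f·u_t = u_t·(1−s−f) + s.
Here 1−s−f = 0.834 and s = 0.032.
u_1 = 0.219500 × 0.834 + 0.032 = 0.215063.
u_2 = 0.215063 × 0.834 + 0.032 = 0.211363.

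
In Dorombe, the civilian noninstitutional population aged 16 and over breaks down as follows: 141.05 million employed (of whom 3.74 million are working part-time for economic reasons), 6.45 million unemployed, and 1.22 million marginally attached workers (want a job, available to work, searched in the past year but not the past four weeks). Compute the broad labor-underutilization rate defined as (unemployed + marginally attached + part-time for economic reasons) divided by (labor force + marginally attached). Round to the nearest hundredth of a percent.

Broad underutilization rate ≈ 7.67%.

Labor force = 141.05 + 6.45 = 147.50 million.
Numerator = 6.45 + 1.22 + 3.74 = 11.41 million.
Denominator = 147.50 + 1.22 = 148.72 million.
Broad rate = 11.41 / 148.72 = 7.67%.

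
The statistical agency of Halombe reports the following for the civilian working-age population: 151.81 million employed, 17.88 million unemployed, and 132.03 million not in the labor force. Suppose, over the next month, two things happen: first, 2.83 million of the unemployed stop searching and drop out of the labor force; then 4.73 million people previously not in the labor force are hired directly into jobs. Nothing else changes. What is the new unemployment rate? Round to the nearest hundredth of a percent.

Initially, labor force = 151.81 + 17.88 = 169.69 million, so u = 17.88/169.69 = 10.54%.
After the first change, unemployed and labor force both fall by 2.83 → E = 151.81, U = 15.05, labor force = 166.86 million.
After the second change, employed and labor force both rise by 4.73; unemployed unchanged → E = 156.54, U = 15.05, labor force = 171.59 million.
New unemployment rate = 15.05 / 171.59 = 8.77%.

New unemployment rate ≈ 8.77%.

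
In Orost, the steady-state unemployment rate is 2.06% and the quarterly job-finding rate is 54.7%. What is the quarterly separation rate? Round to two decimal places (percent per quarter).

Separation rate ≈ 1.15% per quarter.

From u* = s/(s+f): s = u·f/(1−u).
s = 0.0206 × 54.7 / (1 − 0.0206) = 1.1268 / 0.9794 ≈ 1.15% per quarter.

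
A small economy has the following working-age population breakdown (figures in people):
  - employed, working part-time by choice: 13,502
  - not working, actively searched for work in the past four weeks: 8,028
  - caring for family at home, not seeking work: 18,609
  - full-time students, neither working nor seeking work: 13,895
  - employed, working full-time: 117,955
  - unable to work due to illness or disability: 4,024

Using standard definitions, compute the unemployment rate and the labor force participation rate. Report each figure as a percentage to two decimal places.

Unemployment rate ≈ 5.76%; labor force participation rate ≈ 79.25%.

Employed = 13,502 + 117,955 = 131,457.
Unemployed = 8,028.
Labor force = 131,457 + 8,028 = 139,485.
Not in labor force = 18,609 + 13,895 + 4,024 = 36,528 (those not working and not actively searching are outside the labor force).
Civilian working-age population = 139,485 + 36,528 = 176,013.
Unemployment rate = 8,028 / 139,485 = 5.76%.
Labor force participation rate = 139,485 / 176,013 = 79.25%.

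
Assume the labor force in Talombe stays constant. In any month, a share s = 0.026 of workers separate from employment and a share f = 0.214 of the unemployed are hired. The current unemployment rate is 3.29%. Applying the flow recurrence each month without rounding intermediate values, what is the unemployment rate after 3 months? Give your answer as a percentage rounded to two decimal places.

Unemployment rate after three months ≈ 7.52%.

With a fixed labor force, u_{t+1} = u_t + s·(1−u_t) − f·u_t = u_t·(1−s−f) + s.
Here 1−s−f = 0.760 and s = 0.026.
u_1 = 0.032900 × 0.760 + 0.026 = 0.051004.
u_2 = 0.051004 × 0.760 + 0.026 = 0.064763.
u_3 = 0.064763 × 0.760 + 0.026 = 0.075220.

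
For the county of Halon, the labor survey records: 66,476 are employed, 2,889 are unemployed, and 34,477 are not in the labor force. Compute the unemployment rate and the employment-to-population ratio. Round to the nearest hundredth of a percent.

Unemployment rate ≈ 4.16%; employment-population ratio ≈ 64.02%.

Labor force = employed + unemployed = 66,476 + 2,889 = 69,365.
Working-age population = 69,365 + 34,477 = 103,842.
Unemployment rate = 2,889 / 69,365 = 4.16%.
Employment-population ratio = 66,476 / 103,842 = 64.02%.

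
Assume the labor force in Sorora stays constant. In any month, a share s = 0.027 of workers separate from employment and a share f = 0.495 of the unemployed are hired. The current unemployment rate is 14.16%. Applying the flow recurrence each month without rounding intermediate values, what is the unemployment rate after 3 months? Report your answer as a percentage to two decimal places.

With a fixed labor force, u_{t+1} = u_t + s·(1−u_t) − f·u_t = u_t·(1−s−f) + s.
Here 1−s−f = 0.478 and s = 0.027.
u_1 = 0.141600 × 0.478 + 0.027 = 0.094685.
u_2 = 0.094685 × 0.478 + 0.027 = 0.072259.
u_3 = 0.072259 × 0.478 + 0.027 = 0.061540.

Unemployment rate after three months ≈ 6.15%.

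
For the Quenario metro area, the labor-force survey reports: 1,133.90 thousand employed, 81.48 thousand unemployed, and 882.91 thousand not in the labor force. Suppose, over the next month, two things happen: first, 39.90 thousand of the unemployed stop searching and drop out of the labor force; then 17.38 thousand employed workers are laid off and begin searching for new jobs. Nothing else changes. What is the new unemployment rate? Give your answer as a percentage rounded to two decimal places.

New unemployment rate ≈ 5.02%.

Initially, labor force = 1,133.90 + 81.48 = 1,215.38 thousand, so u = 81.48/1,215.38 = 6.70%.
After the first change, unemployed and labor force both fall by 39.90 → E = 1,133.90, U = 41.58, labor force = 1,175.48 thousand.
After the second change, employed falls and unemployed rises by 17.38; labor force unchanged → E = 1,116.52, U = 58.96, labor force = 1,175.48 thousand.
New unemployment rate = 58.96 / 1,175.48 = 5.02%.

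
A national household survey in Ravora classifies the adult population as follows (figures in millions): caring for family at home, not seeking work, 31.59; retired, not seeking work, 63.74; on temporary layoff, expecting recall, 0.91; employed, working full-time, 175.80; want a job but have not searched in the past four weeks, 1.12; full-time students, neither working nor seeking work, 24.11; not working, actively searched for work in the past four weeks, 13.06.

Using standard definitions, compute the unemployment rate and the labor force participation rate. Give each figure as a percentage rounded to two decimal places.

Unemployment rate ≈ 7.36%; labor force participation rate ≈ 61.15%.

Employed = 175.80 million.
Unemployed = 0.91 + 13.06 = 13.97 million (jobless and actively searching, or on temporary layoff).
Labor force = 175.80 + 13.97 = 189.77 million.
Not in labor force = 31.59 + 63.74 + 1.12 + 24.11 = 120.56 million (those not working and not actively searching are outside the labor force — including those who want a job but have given up searching).
Civilian working-age population = 189.77 + 120.56 = 310.33 million.
Unemployment rate = 13.97 / 189.77 = 7.36%.
Labor force participation rate = 189.77 / 310.33 = 61.15%.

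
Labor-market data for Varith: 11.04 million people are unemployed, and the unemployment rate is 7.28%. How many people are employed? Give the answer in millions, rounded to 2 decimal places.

Labor force = U / u = 11.04 / 0.0728 ≈ 151.65 million.
Employed = labor force − unemployed = 151.65 − 11.04 = 140.61 million.

About 140.61 million are employed.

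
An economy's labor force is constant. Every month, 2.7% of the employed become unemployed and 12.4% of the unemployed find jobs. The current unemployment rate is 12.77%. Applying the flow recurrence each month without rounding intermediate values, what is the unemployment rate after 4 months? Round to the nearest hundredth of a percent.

Unemployment rate after four months ≈ 15.23%.

With a fixed labor force, u_{t+1} = u_t + s·(1−u_t) − f·u_t = u_t·(1−s−f) + s.
Here 1−s−f = 0.849 and s = 0.027.
u_1 = 0.127700 × 0.849 + 0.027 = 0.135417.
u_2 = 0.135417 × 0.849 + 0.027 = 0.141969.
u_3 = 0.141969 × 0.849 + 0.027 = 0.147532.
u_4 = 0.147532 × 0.849 + 0.027 = 0.152255.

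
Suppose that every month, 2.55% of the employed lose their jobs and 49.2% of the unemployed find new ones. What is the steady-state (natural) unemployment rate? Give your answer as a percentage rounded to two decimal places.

At steady state the flows balance: s·E = f·U, so U/(E+U) = s/(s+f).
u* = 2.55 / (2.55 + 49.2) = 2.55 / 51.75 = 4.93%.

Steady-state unemployment rate ≈ 4.93%.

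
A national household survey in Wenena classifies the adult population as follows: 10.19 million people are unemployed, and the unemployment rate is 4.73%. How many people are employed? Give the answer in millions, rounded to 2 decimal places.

Labor force = U / u = 10.19 / 0.0473 ≈ 215.43 million.
Employed = labor force − unemployed = 215.43 − 10.19 = 205.24 million.

About 205.24 million are employed.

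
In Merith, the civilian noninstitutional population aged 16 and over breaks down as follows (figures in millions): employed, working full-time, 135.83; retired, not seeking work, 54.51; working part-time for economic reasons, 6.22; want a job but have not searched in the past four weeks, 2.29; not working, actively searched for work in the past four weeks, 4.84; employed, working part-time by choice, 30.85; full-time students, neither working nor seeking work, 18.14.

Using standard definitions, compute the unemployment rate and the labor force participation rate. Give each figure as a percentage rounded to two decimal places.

Unemployment rate ≈ 2.72%; labor force participation rate ≈ 70.34%.

Employed = 135.83 + 6.22 + 30.85 = 172.90 million (anyone who worked, including part-time for economic reasons, counts as employed).
Unemployed = 4.84 million.
Labor force = 172.90 + 4.84 = 177.74 million.
Not in labor force = 54.51 + 2.29 + 18.14 = 74.94 million (those not working and not actively searching are outside the labor force — including those who want a job but have given up searching).
Civilian working-age population = 177.74 + 74.94 = 252.68 million.
Unemployment rate = 4.84 / 177.74 = 2.72%.
Labor force participation rate = 177.74 / 252.68 = 70.34%.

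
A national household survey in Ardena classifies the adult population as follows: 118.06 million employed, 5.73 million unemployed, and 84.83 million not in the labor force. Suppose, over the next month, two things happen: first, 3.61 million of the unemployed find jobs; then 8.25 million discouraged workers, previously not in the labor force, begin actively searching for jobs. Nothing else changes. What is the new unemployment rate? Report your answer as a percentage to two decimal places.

New unemployment rate ≈ 7.85%.

Initially, labor force = 118.06 + 5.73 = 123.79 million, so u = 5.73/123.79 = 4.63%.
After the first change, unemployed falls and employed rises by 3.61; labor force unchanged → E = 121.67, U = 2.12, labor force = 123.79 million.
After the second change, unemployed and labor force both rise by 8.25 → E = 121.67, U = 10.37, labor force = 132.04 million.
New unemployment rate = 10.37 / 132.04 = 7.85%.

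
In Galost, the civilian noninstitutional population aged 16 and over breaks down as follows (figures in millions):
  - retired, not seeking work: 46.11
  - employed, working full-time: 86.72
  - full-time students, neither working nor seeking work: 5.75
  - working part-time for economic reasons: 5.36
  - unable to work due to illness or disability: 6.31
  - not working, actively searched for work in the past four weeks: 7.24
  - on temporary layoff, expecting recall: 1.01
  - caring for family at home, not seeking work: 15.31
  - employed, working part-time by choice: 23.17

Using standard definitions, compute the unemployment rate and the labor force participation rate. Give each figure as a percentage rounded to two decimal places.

Employed = 86.72 + 5.36 + 23.17 = 115.25 million (anyone who worked, including part-time for economic reasons, counts as employed).
Unemployed = 7.24 + 1.01 = 8.25 million (jobless and actively searching, or on temporary layoff).
Labor force = 115.25 + 8.25 = 123.50 million.
Not in labor force = 46.11 + 5.75 + 6.31 + 15.31 = 73.48 million (those not working and not actively searching are outside the labor force).
Civilian working-age population = 123.50 + 73.48 = 196.98 million.
Unemployment rate = 8.25 / 123.50 = 6.68%.
Labor force participation rate = 123.50 / 196.98 = 62.70%.

Unemployment rate ≈ 6.68%; labor force participation rate ≈ 62.70%.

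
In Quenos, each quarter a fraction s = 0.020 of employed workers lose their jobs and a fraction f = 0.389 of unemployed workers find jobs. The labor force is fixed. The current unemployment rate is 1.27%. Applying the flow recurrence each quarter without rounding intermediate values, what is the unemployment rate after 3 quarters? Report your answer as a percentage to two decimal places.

Unemployment rate after three quarters ≈ 4.14%.

With a fixed labor force, u_{t+1} = u_t + s·(1−u_t) − f·u_t = u_t·(1−s−f) + s.
Here 1−s−f = 0.591 and s = 0.020.
u_1 = 0.012700 × 0.591 + 0.020 = 0.027506.
u_2 = 0.027506 × 0.591 + 0.020 = 0.036256.
u_3 = 0.036256 × 0.591 + 0.020 = 0.041427.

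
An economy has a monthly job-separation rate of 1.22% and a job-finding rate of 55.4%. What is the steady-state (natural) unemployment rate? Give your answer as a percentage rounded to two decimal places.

Steady-state unemployment rate ≈ 2.15%.

At steady state the flows balance: s·E = f·U, so U/(E+U) = s/(s+f).
u* = 1.22 / (1.22 + 55.4) = 1.22 / 56.62 = 2.15%.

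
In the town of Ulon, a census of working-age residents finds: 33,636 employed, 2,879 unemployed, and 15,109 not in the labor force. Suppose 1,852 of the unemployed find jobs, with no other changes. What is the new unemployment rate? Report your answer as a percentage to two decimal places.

New unemployment rate ≈ 2.81%.

Initially, labor force = 33,636 + 2,879 = 36,515, so u = 2,879/36,515 = 7.88%.
After the change, unemployed falls and employed rises by 1,852; labor force unchanged → E = 35,488, U = 1,027, labor force = 36,515.
New unemployment rate = 1,027 / 36,515 = 2.81%.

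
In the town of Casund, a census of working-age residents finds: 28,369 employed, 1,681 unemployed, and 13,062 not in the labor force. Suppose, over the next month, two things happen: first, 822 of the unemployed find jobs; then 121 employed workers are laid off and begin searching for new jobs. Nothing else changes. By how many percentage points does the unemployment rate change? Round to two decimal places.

The unemployment rate changes by −2.33 percentage points.

Initially, labor force = 28,369 + 1,681 = 30,050, so u = 1,681/30,050 = 5.59%.
After the first change, unemployed falls and employed rises by 822; labor force unchanged → E = 29,191, U = 859, labor force = 30,050.
After the second change, employed falls and unemployed rises by 121; labor force unchanged → E = 29,070, U = 980, labor force = 30,050.
New unemployment rate = 980 / 30,050 = 3.26%.
Change = 3.26% − 5.59% = −2.33 percentage points.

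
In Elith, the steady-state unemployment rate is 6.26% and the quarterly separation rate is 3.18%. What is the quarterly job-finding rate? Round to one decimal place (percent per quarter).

Job-finding rate ≈ 47.6% per quarter.

From u* = s/(s+f): f = s·(1−u)/u.
f = 3.18 × (1 − 0.0626) / 0.0626 = 2.9809 / 0.0626 ≈ 47.6% per quarter.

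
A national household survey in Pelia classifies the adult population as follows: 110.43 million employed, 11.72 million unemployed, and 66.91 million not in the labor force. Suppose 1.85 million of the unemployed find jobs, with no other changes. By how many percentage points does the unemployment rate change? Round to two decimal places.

Initially, labor force = 110.43 + 11.72 = 122.15 million, so u = 11.72/122.15 = 9.59%.
After the change, unemployed falls and employed rises by 1.85; labor force unchanged → E = 112.28, U = 9.87, labor force = 122.15 million.
New unemployment rate = 9.87 / 122.15 = 8.08%.
Change = 8.08% − 9.59% = −1.51 percentage points.

The unemployment rate changes by −1.51 percentage points.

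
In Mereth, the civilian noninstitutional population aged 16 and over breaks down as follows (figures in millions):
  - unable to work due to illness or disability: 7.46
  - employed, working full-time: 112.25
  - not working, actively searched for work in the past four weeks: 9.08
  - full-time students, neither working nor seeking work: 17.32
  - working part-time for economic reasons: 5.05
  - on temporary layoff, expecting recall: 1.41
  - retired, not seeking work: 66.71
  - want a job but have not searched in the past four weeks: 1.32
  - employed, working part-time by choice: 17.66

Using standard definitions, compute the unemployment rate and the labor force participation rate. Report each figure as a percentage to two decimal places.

Employed = 112.25 + 5.05 + 17.66 = 134.96 million (anyone who worked, including part-time for economic reasons, counts as employed).
Unemployed = 9.08 + 1.41 = 10.49 million (jobless and actively searching, or on temporary layoff).
Labor force = 134.96 + 10.49 = 145.45 million.
Not in labor force = 7.46 + 17.32 + 66.71 + 1.32 = 92.81 million (those not working and not actively searching are outside the labor force — including those who want a job but have given up searching).
Civilian working-age population = 145.45 + 92.81 = 238.26 million.
Unemployment rate = 10.49 / 145.45 = 7.21%.
Labor force participation rate = 145.45 / 238.26 = 61.05%.

Unemployment rate ≈ 7.21%; labor force participation rate ≈ 61.05%.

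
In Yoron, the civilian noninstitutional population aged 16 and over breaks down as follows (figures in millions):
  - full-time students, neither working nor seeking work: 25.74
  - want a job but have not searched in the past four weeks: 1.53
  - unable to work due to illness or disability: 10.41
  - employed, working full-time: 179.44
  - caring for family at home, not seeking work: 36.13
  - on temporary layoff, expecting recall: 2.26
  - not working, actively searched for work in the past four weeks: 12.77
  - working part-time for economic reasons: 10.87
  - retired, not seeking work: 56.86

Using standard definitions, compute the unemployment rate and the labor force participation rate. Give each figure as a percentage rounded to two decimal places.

Employed = 179.44 + 10.87 = 190.31 million (anyone who worked, including part-time for economic reasons, counts as employed).
Unemployed = 2.26 + 12.77 = 15.03 million (jobless and actively searching, or on temporary layoff).
Labor force = 190.31 + 15.03 = 205.34 million.
Not in labor force = 25.74 + 1.53 + 10.41 + 36.13 + 56.86 = 130.67 million (those not working and not actively searching are outside the labor force — including those who want a job but have given up searching).
Civilian working-age population = 205.34 + 130.67 = 336.01 million.
Unemployment rate = 15.03 / 205.34 = 7.32%.
Labor force participation rate = 205.34 / 336.01 = 61.11%.

Unemployment rate ≈ 7.32%; labor force participation rate ≈ 61.11%.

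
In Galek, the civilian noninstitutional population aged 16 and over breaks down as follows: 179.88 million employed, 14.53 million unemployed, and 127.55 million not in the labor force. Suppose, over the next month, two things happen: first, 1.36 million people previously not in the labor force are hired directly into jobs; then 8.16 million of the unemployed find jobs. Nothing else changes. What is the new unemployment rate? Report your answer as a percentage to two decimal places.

Initially, labor force = 179.88 + 14.53 = 194.41 million, so u = 14.53/194.41 = 7.47%.
After the first change, employed and labor force both rise by 1.36; unemployed unchanged → E = 181.24, U = 14.53, labor force = 195.77 million.
After the second change, unemployed falls and employed rises by 8.16; labor force unchanged → E = 189.40, U = 6.37, labor force = 195.77 million.
New unemployment rate = 6.37 / 195.77 = 3.25%.

New unemployment rate ≈ 3.25%.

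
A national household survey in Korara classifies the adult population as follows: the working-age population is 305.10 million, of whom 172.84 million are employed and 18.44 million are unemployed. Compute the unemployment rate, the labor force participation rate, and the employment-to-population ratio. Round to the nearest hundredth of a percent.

Labor force = employed + unemployed = 172.84 + 18.44 = 191.28 million.
Unemployment rate = 18.44 / 191.28 = 9.64%.
Labor force participation rate = 191.28 / 305.10 = 62.69%.
Employment-population ratio = 172.84 / 305.10 = 56.65%.

Unemployment rate ≈ 9.64%; labor force participation rate ≈ 62.69%; employment-population ratio ≈ 56.65%.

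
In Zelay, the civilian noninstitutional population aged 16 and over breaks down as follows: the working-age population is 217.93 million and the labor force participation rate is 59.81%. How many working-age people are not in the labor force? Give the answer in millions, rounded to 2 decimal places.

About 87.59 million are not in the labor force.

Share not in the labor force = 1 − 0.5981 = 0.4019.
Not in labor force = 0.4019 × 217.93 ≈ 87.59 million.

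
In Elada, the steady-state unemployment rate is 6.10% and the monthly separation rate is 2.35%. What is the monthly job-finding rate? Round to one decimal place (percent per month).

Job-finding rate ≈ 36.2% per month.

From u* = s/(s+f): f = s·(1−u)/u.
f = 2.35 × (1 − 0.0610) / 0.0610 = 2.2067 / 0.0610 ≈ 36.2% per month.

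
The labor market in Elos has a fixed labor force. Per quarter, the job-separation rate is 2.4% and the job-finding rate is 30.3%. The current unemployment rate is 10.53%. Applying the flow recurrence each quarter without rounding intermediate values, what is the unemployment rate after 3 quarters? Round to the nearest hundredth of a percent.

Unemployment rate after three quarters ≈ 8.31%.

With a fixed labor force, u_{t+1} = u_t + s·(1−u_t) − f·u_t = u_t·(1−s−f) + s.
Here 1−s−f = 0.673 and s = 0.024.
u_1 = 0.105300 × 0.673 + 0.024 = 0.094867.
u_2 = 0.094867 × 0.673 + 0.024 = 0.087845.
u_3 = 0.087845 × 0.673 + 0.024 = 0.083120.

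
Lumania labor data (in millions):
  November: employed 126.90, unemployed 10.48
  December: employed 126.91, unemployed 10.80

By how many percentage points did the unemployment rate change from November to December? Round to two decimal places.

November: labor force = 126.90 + 10.48 = 137.38; u = 10.48/137.38 = 7.63%.
December: labor force = 126.91 + 10.80 = 137.71; u = 10.80/137.71 = 7.84%.
Change = 7.84% − 7.63% = +0.21 pp.

The unemployment rate changed by +0.21 percentage points.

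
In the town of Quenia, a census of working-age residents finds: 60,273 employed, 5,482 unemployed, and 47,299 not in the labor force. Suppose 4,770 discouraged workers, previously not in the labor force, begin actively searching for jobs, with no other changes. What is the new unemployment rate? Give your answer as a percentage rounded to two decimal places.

Initially, labor force = 60,273 + 5,482 = 65,755, so u = 5,482/65,755 = 8.34%.
After the change, unemployed and labor force both rise by 4,770 → E = 60,273, U = 10,252, labor force = 70,525.
New unemployment rate = 10,252 / 70,525 = 14.54%.

New unemployment rate ≈ 14.54%.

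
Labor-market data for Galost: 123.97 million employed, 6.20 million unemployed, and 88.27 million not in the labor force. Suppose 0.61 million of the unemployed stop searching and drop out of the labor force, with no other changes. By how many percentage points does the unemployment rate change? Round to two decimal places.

Initially, labor force = 123.97 + 6.20 = 130.17 million, so u = 6.20/130.17 = 4.76%.
After the change, unemployed and labor force both fall by 0.61 → E = 123.97, U = 5.59, labor force = 129.56 million.
New unemployment rate = 5.59 / 129.56 = 4.31%.
Change = 4.31% − 4.76% = −0.45 percentage points.

The unemployment rate changes by −0.45 percentage points.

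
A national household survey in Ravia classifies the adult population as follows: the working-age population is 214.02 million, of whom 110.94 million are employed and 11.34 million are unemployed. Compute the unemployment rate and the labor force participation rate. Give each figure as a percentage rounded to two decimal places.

Unemployment rate ≈ 9.27%; labor force participation rate ≈ 57.13%.

Labor force = employed + unemployed = 110.94 + 11.34 = 122.28 million.
Unemployment rate = 11.34 / 122.28 = 9.27%.
Labor force participation rate = 122.28 / 214.02 = 57.13%.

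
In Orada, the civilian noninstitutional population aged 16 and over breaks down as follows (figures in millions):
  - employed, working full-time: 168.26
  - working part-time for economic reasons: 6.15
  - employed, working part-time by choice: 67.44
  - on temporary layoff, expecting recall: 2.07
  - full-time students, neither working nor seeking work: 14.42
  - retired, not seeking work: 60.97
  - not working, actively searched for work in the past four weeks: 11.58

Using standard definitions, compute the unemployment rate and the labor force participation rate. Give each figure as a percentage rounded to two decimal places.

Employed = 168.26 + 6.15 + 67.44 = 241.85 million (anyone who worked, including part-time for economic reasons, counts as employed).
Unemployed = 2.07 + 11.58 = 13.65 million (jobless and actively searching, or on temporary layoff).
Labor force = 241.85 + 13.65 = 255.50 million.
Not in labor force = 14.42 + 60.97 = 75.39 million (those not working and not actively searching are outside the labor force).
Civilian working-age population = 255.50 + 75.39 = 330.89 million.
Unemployment rate = 13.65 / 255.50 = 5.34%.
Labor force participation rate = 255.50 / 330.89 = 77.22%.

Unemployment rate ≈ 5.34%; labor force participation rate ≈ 77.22%.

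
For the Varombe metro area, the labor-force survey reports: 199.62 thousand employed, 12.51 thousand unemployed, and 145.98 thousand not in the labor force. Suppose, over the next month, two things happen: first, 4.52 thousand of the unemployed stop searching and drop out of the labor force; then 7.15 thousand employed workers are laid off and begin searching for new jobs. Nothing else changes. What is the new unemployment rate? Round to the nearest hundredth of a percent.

New unemployment rate ≈ 7.29%.

Initially, labor force = 199.62 + 12.51 = 212.13 thousand, so u = 12.51/212.13 = 5.90%.
After the first change, unemployed and labor force both fall by 4.52 → E = 199.62, U = 7.99, labor force = 207.61 thousand.
After the second change, employed falls and unemployed rises by 7.15; labor force unchanged → E = 192.47, U = 15.14, labor force = 207.61 thousand.
New unemployment rate = 15.14 / 207.61 = 7.29%.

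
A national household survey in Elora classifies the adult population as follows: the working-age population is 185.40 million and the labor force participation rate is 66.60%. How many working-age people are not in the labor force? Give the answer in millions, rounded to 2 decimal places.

Share not in the labor force = 1 − 0.6660 = 0.3340.
Not in labor force = 0.3340 × 185.40 ≈ 61.92 million.

About 61.92 million are not in the labor force.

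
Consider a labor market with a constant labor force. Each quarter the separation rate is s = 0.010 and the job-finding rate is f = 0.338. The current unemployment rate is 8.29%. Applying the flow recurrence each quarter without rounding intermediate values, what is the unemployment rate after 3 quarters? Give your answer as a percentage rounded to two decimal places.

With a fixed labor force, u_{t+1} = u_t + s·(1−u_t) − f·u_t = u_t·(1−s−f) + s.
Here 1−s−f = 0.652 and s = 0.010.
u_1 = 0.082900 × 0.652 + 0.010 = 0.064051.
u_2 = 0.064051 × 0.652 + 0.010 = 0.051761.
u_3 = 0.051761 × 0.652 + 0.010 = 0.043748.

Unemployment rate after three quarters ≈ 4.37%.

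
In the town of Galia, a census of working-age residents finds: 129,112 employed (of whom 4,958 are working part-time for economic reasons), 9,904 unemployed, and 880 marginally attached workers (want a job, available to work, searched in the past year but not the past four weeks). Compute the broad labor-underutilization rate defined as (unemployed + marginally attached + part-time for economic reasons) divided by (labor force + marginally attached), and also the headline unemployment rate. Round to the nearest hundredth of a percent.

Broad underutilization rate ≈ 11.25%; headline unemployment rate ≈ 7.12%.

Labor force = 129,112 + 9,904 = 139,016.
Numerator = 9,904 + 880 + 4,958 = 15,742.
Denominator = 139,016 + 880 = 139,896.
Broad rate = 15,742 / 139,896 = 11.25%.
Headline unemployment rate = 9,904 / 139,016 = 7.12%.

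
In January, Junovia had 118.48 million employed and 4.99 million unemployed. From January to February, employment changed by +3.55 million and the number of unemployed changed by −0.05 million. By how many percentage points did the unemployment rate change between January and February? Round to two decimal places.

The unemployment rate changed by −0.15 percentage points.

January: labor force = 118.48 + 4.99 = 123.47; u = 4.99/123.47 = 4.04%.
February: labor force = 122.03 + 4.94 = 126.97; u = 4.94/126.97 = 3.89%.
Change = 3.89% − 4.04% = −0.15 pp.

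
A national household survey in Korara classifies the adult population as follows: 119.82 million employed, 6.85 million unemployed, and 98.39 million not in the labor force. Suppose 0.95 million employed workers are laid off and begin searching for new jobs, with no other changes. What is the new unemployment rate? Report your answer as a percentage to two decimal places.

New unemployment rate ≈ 6.16%.

Initially, labor force = 119.82 + 6.85 = 126.67 million, so u = 6.85/126.67 = 5.41%.
After the change, employed falls and unemployed rises by 0.95; labor force unchanged → E = 118.87, U = 7.80, labor force = 126.67 million.
New unemployment rate = 7.80 / 126.67 = 6.16%.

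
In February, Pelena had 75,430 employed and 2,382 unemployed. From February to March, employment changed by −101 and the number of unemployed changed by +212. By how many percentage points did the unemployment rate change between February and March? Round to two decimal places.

February: labor force = 75,430 + 2,382 = 77,812; u = 2,382/77,812 = 3.06%.
March: labor force = 75,329 + 2,594 = 77,923; u = 2,594/77,923 = 3.33%.
Change = 3.33% − 3.06% = +0.27 pp.

The unemployment rate changed by +0.27 percentage points.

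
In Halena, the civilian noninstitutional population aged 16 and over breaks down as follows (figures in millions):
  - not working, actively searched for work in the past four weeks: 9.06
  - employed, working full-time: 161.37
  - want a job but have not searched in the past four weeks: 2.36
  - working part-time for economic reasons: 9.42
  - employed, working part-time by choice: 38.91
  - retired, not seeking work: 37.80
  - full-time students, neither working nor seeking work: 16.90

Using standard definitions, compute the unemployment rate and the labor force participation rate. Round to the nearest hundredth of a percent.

Employed = 161.37 + 9.42 + 38.91 = 209.70 million (anyone who worked, including part-time for economic reasons, counts as employed).
Unemployed = 9.06 million.
Labor force = 209.70 + 9.06 = 218.76 million.
Not in labor force = 2.36 + 37.80 + 16.90 = 57.06 million (those not working and not actively searching are outside the labor force — including those who want a job but have given up searching).
Civilian working-age population = 218.76 + 57.06 = 275.82 million.
Unemployment rate = 9.06 / 218.76 = 4.14%.
Labor force participation rate = 218.76 / 275.82 = 79.31%.

Unemployment rate ≈ 4.14%; labor force participation rate ≈ 79.31%.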